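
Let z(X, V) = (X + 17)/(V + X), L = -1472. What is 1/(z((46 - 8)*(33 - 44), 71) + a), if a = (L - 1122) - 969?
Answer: -347/1235960 ≈ -0.00028075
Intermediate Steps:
z(X, V) = (17 + X)/(V + X)
a = -3563 (a = (-1472 - 1122) - 969 = -2594 - 969 = -3563)
1/(z((46 - 8)*(33 - 44), 71) + a) = 1/((17 + (46 - 8)*(33 - 44))/(71 + (46 - 8)*(33 - 44)) - 3563) = 1/((17 + 38*(-11))/(71 + 38*(-11)) - 3563) = 1/((17 - 418)/(71 - 418) - 3563) = 1/(-401/(-347) - 3563) = 1/(-1/347*(-401) - 3563) = 1/(401/347 - 3563) = 1/(-1235960/347) = -347/1235960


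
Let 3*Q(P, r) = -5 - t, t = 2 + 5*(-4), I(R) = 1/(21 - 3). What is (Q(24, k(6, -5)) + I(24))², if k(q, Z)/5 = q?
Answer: 6241/324 ≈ 19.262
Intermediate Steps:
I(R) = 1/18
k(q, Z) = 5*q
t = -18 (t = 2 - 20 = -18)
Q(P, r) = 13/3 (Q(P, r) = (-5 - 1*(-18))/3 = (-5 + 18)/3 = (⅓)*13 = 13/3)
(Q(24, k(6, -5)) + I(24))² = (13/3 + 1/18)² = (79/18)² = 6241/324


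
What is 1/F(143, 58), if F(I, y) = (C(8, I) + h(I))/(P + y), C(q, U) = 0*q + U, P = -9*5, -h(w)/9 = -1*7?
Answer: 13/206 ≈ 0.063107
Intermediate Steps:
h(w) = 63 (h(w) = -(-9)*7 = -9*(-7) = 63)
P = -45
C(q, U) = U (C(q, U) = 0 + U = U)
F(I, y) = (63 + I)/(-45 + y) (F(I, y) = (I + 63)/(-45 + y) = (63 + I)/(-45 + y))
1/F(143, 58) = 1/((63 + 143)/(-45 + 58)) = 1/(206/13) = 13/206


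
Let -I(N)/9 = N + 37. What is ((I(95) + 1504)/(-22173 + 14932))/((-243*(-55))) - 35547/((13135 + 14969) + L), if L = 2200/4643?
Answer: -15972403377477517/12628205864754480 ≈ -1.2648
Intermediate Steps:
L = 2200/4643 (L = 2200*(1/4643) = 2200/4643 ≈ 0.47383)
I(N) = -333 - 9*N (I(N) = -9*(N + 37) = -9*(37 + N) = -333 - 9*N)
((I(95) + 1504)/(-22173 + 14932))/((-243*(-55))) - 35547/((13135 + 14969) + L) = (((-333 - 9*95) + 1504)/(-22173 + 14932))/((-243*(-55))) - 35547/((13135 + 14969) + 2200/4643) = (((-333 - 855) + 1504)/(-7241))/13365 - 35547/(28104 + 2200/4643) = ((-1188 + 1504)*(-1/7241))*(1/13365) - 35547/130489072/4643 = (316*(-1/7241))*(1/13365) - 35547*4643/130489072 = -316/7241*1/13365 - 165044721/130489072 = -316/96775965 - 165044721/130489072 = -15972403377477517/12628205864754480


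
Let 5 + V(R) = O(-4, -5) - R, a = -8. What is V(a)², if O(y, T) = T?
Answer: 4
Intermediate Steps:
V(R) = -10 - R (V(R) = -5 + (-5 - R) = -10 - R)
V(a)² = (-10 - 1*(-8))² = (-10 + 8)² = (-2)² = 4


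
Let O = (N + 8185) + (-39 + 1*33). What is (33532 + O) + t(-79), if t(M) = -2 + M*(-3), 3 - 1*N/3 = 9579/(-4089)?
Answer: 57194244/1363 ≈ 41962.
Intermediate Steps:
N = 21846/1363 (N = 9 - 28737/(-4089) = 9 - 28737*(-1)/4089 = 9 - 3*(-3193/1363) = 9 + 9579/1363 = 21846/1363 ≈ 16.028)
t(M) = -2 - 3*M
O = 11169823/1363 (O = (21846/1363 + 8185) + (-39 + 1*33) = 11178001/1363 + (-39 + 33) = 11178001/1363 - 6 = 11169823/1363 ≈ 8195.0)
(33532 + O) + t(-79) = (33532 + 11169823/1363) + (-2 - 3*(-79)) = 56873939/1363 + (-2 + 237) = 56873939/1363 + 235 = 57194244/1363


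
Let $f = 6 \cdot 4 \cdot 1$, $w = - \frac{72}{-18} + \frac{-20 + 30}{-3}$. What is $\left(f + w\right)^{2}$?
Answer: $\frac{5476}{9} \approx 608.44$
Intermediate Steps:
$w = \frac{2}{3}$ ($w = \left(-72\right) \left(- \frac{1}{18}\right) + 10 \left(- \frac{1}{3}\right) = 4 - \frac{10}{3} = \frac{2}{3} \approx 0.66667$)
$f = 24$ ($f = 24 \cdot 1 = 24$)
$\left(f + w\right)^{2} = \left(24 + \frac{2}{3}\right)^{2} = \left(\frac{74}{3}\right)^{2} = \frac{5476}{9}$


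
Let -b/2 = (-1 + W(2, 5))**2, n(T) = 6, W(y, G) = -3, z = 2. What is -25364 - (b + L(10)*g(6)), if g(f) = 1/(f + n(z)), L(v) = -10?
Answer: -151987/6 ≈ -25331.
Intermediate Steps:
b = -32 (b = -2*(-1 - 3)**2 = -2*(-4)**2 = -2*16 = -32)
g(f) = 1/(6 + f) (g(f) = 1/(f + 6) = 1/(6 + f))
-25364 - (b + L(10)*g(6)) = -25364 - (-32 - 10/(6 + 6)) = -25364 - (-32 - 10/12) = -25364 - (-32 - 10*1/12) = -25364 - (-32 - 5/6) = -25364 - 1*(-197/6) = -25364 + 197/6 = -151987/6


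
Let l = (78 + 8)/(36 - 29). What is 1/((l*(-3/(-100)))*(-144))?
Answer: -175/9288 ≈ -0.018842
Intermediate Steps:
l = 86/7 ≈ 12.286
1/((l*(-3/(-100)))*(-144)) = 1/((86*(-3/(-100))/7)*(-144)) = 1/((86*(-3*(-1/100))/7)*(-144)) = 1/(((86/7)*(3/100))*(-144)) = 1/((129/350)*(-144)) = 1/(-9288/175) = -175/9288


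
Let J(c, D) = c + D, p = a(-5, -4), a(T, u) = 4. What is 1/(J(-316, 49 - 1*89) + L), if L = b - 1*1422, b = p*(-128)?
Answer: -1/2290 ≈ -0.00043668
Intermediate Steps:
p = 4
b = -512 (b = 4*(-128) = -512)
L = -1934 (L = -512 - 1*1422 = -512 - 1422 = -1934)
J(c, D) = D + c
1/(J(-316, 49 - 1*89) + L) = 1/(((49 - 1*89) - 316) - 1934) = 1/(((49 - 89) - 316) - 1934) = 1/((-40 - 316) - 1934) = 1/(-356 - 1934) = 1/(-2290) = -1/2290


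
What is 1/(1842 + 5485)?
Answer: 1/7327 ≈ 0.00013648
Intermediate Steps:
1/(1842 + 5485) = 1/7327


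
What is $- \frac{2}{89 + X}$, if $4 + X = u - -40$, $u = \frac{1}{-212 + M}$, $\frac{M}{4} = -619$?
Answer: $- \frac{5376}{335999} \approx -0.016$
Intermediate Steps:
$M = -2476$ ($M = 4 \left(-619\right) = -2476$)
$u = - \frac{1}{2688}$ ($u = \frac{1}{-212 - 2476} = \frac{1}{-2688} = - \frac{1}{2688} \approx -0.00037202$)
$X = \frac{96767}{2688}$ ($X = -4 - - \frac{107519}{2688} = -4 + \left(- \frac{1}{2688} + 40\right) = -4 + \frac{107519}{2688} = \frac{96767}{2688} \approx 36.0$)
$- \frac{2}{89 + X} = - \frac{2}{89 + \frac{96767}{2688}} = - \frac{2}{\frac{335999}{2688}} = \left(-2\right) \frac{2688}{335999} = - \frac{5376}{335999}$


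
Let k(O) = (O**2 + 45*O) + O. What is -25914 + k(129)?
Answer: -3339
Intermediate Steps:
k(O) = O**2 + 46*O
-25914 + k(129) = -25914 + 129*(46 + 129) = -25914 + 129*175 = -25914 + 22575 = -3339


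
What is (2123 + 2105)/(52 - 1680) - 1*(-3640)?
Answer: 1480423/407 ≈ 3637.4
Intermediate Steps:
(2123 + 2105)/(52 - 1680) - 1*(-3640) = 4228/(-1628) + 3640 = 4228*(-1/1628) + 3640 = -1057/407 + 3640 = 1480423/407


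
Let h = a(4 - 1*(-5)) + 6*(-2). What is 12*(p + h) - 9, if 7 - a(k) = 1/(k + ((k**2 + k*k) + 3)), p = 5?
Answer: -263/29 ≈ -9.0690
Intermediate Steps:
a(k) = 7 - 1/(3 + k + 2*k**2) (a(k) = 7 - 1/(k + ((k**2 + k*k) + 3)) = 7 - 1/(k + ((k**2 + k**2) + 3)) = 7 - 1/(k + (2*k**2 + 3)) = 7 - 1/(k + (3 + 2*k**2)) = 7 - 1/(3 + k + 2*k**2))
h = -871/174 (h = (20 + 7*(4 - 1*(-5)) + 14*(4 - 1*(-5))**2)/(3 + (4 - 1*(-5)) + 2*(4 - 1*(-5))**2) + 6*(-2) = (20 + 7*(4 + 5) + 14*(4 + 5)**2)/(3 + (4 + 5) + 2*(4 + 5)**2) - 12 = (20 + 7*9 + 14*9**2)/(3 + 9 + 2*9**2) - 12 = (20 + 63 + 14*81)/(3 + 9 + 2*81) - 12 = (20 + 63 + 1134)/(3 + 9 + 162) - 12 = 1217/174 - 12 = -871/174 ≈ -5.0057)
12*(p + h) - 9 = 12*(5 - 871/174) - 9 = 12*(-1/174) - 9 = -2/29 - 9 = -263/29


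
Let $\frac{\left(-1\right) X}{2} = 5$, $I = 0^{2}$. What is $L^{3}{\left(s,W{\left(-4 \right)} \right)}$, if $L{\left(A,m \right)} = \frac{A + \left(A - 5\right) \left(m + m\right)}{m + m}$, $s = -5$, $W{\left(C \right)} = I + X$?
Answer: $- \frac{59319}{64} \approx -926.86$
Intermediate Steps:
$I = 0$
$X = -10$ ($X = \left(-2\right) 5 = -10$)
$W{\left(C \right)} = -10$ ($W{\left(C \right)} = 0 - 10 = -10$)
$L{\left(A,m \right)} = \frac{A + 2 m \left(-5 + A\right)}{2 m}$ ($L{\left(A,m \right)} = \frac{A + \left(-5 + A\right) 2 m}{2 m} = \left(A + 2 m \left(-5 + A\right)\right) \frac{1}{2 m} = \frac{A + 2 m \left(-5 + A\right)}{2 m}$)
$L^{3}{\left(s,W{\left(-4 \right)} \right)} = \left(-5 - 5 + \frac{1}{2} \left(-5\right) \frac{1}{-10}\right)^{3} = \left(-5 - 5 + \frac{1}{2} \left(-5\right) \left(- \frac{1}{10}\right)\right)^{3} = \left(-5 - 5 + \frac{1}{4}\right)^{3} = \left(- \frac{39}{4}\right)^{3} = - \frac{59319}{64}$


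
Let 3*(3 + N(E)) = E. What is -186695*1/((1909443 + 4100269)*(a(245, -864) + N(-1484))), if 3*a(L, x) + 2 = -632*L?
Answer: 112017/187905665104 ≈ 5.9613e-7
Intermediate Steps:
a(L, x) = -⅔ - 632*L/3 (a(L, x) = -⅔ + (-632*L)/3 = -⅔ - 632*L/3)
N(E) = -3 + E/3
-186695*1/((1909443 + 4100269)*(a(245, -864) + N(-1484))) = -186695*1/((1909443 + 4100269)*((-⅔ - 632/3*245) + (-3 + (⅓)*(-1484)))) = -186695*1/(6009712*((-⅔ - 154840/3) + (-3 - 1484/3))) = -186695*1/(6009712*(-51614 - 1493/3)) = -186695/(6009712*(-156335/3)) = -186695/(-939528325520/3) = -186695*(-3/939528325520) = 112017/187905665104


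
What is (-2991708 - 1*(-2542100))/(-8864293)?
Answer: 449608/8864293 ≈ 0.050721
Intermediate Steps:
(-2991708 - 1*(-2542100))/(-8864293) = (-2991708 + 2542100)*(-1/8864293) = -449608*(-1/8864293) = 449608/8864293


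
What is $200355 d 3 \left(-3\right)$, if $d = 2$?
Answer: $-3606390$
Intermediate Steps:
$200355 d 3 \left(-3\right) = 200355 \cdot 2 \cdot 3 \left(-3\right) = 200355 \cdot 6 \left(-3\right) = 200355 \left(-18\right) = -3606390$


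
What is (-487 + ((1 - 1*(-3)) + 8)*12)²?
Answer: 117649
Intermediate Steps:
(-487 + ((1 - 1*(-3)) + 8)*12)² = (-487 + ((1 + 3) + 8)*12)² = (-487 + (4 + 8)*12)² = (-487 + 12*12)² = (-487 + 144)² = (-343)² = 117649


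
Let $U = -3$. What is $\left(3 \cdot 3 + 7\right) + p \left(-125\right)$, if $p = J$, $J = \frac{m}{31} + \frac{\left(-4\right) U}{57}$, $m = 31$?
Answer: $- \frac{2571}{19} \approx -135.32$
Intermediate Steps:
$J = \frac{23}{19}$ ($J = \frac{31}{31} + \frac{\left(-4\right) \left(-3\right)}{57} = 31 \cdot \frac{1}{31} + 12 \cdot \frac{1}{57} = 1 + \frac{4}{19} = \frac{23}{19} \approx 1.2105$)
$p = \frac{23}{19} \approx 1.2105$
$\left(3 \cdot 3 + 7\right) + p \left(-125\right) = \left(3 \cdot 3 + 7\right) + \frac{23}{19} \left(-125\right) = \left(9 + 7\right) - \frac{2875}{19} = 16 - \frac{2875}{19} = - \frac{2571}{19}$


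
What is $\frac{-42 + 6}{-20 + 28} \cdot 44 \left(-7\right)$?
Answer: $1386$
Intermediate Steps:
$\frac{-42 + 6}{-20 + 28} \cdot 44 \left(-7\right) = - \frac{36}{8} \cdot 44 \left(-7\right) = \left(-36\right) \frac{1}{8} \cdot 44 \left(-7\right) = \left(- \frac{9}{2}\right) 44 \left(-7\right) = \left(-198\right) \left(-7\right) = 1386$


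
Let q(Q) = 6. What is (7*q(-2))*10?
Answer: 420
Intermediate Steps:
(7*q(-2))*10 = (7*6)*10 = 42*10 = 420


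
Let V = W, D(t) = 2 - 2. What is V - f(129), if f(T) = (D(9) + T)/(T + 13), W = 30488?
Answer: 4329167/142 ≈ 30487.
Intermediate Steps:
D(t) = 0
V = 30488
f(T) = T/(13 + T) (f(T) = (0 + T)/(T + 13) = T/(13 + T))
V - f(129) = 30488 - 129/(13 + 129) = 30488 - 129/142 = 4329167/142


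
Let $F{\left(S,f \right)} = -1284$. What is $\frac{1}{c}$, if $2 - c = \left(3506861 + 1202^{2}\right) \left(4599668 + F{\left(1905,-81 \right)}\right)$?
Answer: $- \frac{1}{22769657109358} \approx -4.3918 \cdot 10^{-14}$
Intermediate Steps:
$c = -22769657109358$ ($c = 2 - \left(3506861 + 1202^{2}\right) \left(4599668 - 1284\right) = 2 - \left(3506861 + 1444804\right) 4598384 = 2 - 4951665 \cdot 4598384 = 2 - 22769657109360 = -22769657109358$)
$\frac{1}{c} = \frac{1}{-22769657109358} = - \frac{1}{22769657109358}$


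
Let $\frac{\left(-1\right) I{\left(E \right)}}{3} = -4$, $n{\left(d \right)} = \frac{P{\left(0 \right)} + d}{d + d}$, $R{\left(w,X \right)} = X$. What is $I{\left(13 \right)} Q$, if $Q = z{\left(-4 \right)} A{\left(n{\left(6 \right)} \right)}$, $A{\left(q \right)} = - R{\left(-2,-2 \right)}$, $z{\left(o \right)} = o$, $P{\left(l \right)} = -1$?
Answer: $-96$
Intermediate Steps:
$n{\left(d \right)} = \frac{-1 + d}{2 d}$ ($n{\left(d \right)} = \frac{-1 + d}{d + d} = \frac{-1 + d}{2 d}$)
$A{\left(q \right)} = 2$ ($A{\left(q \right)} = \left(-1\right) \left(-2\right) = 2$)
$I{\left(E \right)} = 12$ ($I{\left(E \right)} = \left(-3\right) \left(-4\right) = 12$)
$Q = -8$ ($Q = \left(-4\right) 2 = -8$)
$I{\left(13 \right)} Q = 12 \left(-8\right) = -96$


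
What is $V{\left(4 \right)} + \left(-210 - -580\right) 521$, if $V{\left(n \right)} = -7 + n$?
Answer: $192767$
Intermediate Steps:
$V{\left(4 \right)} + \left(-210 - -580\right) 521 = \left(-7 + 4\right) + \left(-210 - -580\right) 521 = -3 + \left(-210 + 580\right) 521 = -3 + 370 \cdot 521 = -3 + 192770 = 192767$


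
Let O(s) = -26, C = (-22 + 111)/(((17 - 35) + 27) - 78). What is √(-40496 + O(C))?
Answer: I*√40522 ≈ 201.3*I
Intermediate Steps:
C = -89/69 (C = 89/((-18 + 27) - 78) = 89/(9 - 78) = 89/(-69) = 89*(-1/69) = -89/69 ≈ -1.2899)
√(-40496 + O(C)) = √(-40496 - 26) = √(-40522) = I*√40522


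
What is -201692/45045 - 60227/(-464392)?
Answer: -90951226049/20918537640 ≈ -4.3479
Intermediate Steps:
-201692/45045 - 60227/(-464392) = -201692*1/45045 - 60227*(-1/464392) = -201692/45045 + 60227/464392 = -90951226049/20918537640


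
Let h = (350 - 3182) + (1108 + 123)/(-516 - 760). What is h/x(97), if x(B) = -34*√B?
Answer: 212639*√97/247544 ≈ 8.4601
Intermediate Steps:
h = -3614863/1276 (h = -2832 + 1231/(-1276) = -2832 + 1231*(-1/1276) = -2832 - 1231/1276 = -3614863/1276 ≈ -2833.0)
h/x(97) = -3614863*(-√97/3298)/1276 = -(-212639)*√97/247544 = 212639*√97/247544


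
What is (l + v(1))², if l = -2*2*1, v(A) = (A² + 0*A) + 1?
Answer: 4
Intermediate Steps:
v(A) = 1 + A² (v(A) = (A² + 0) + 1 = A² + 1 = 1 + A²)
l = -4 (l = -4*1 = -4)
(l + v(1))² = (-4 + (1 + 1²))² = (-4 + (1 + 1))² = (-4 + 2)² = (-2)² = 4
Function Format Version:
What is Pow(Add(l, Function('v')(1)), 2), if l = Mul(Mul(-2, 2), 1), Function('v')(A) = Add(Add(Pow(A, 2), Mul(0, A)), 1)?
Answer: 4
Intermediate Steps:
Function('v')(A) = Add(1, Pow(A, 2)) (Function('v')(A) = Add(Add(Pow(A, 2), 0), 1) = Add(Pow(A, 2), 1) = Add(1, Pow(A, 2)))
l = -4 (l = Mul(-4, 1) = -4)
Pow(Add(l, Function('v')(1)), 2) = Pow(Add(-4, Add(1, Pow(1, 2))), 2) = Pow(Add(-4, Add(1, 1)), 2) = Pow(Add(-4, 2), 2) = Pow(-2, 2) = 4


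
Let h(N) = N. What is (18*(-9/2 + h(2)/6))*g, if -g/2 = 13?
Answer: 1950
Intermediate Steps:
g = -26 (g = -2*13 = -26)
(18*(-9/2 + h(2)/6))*g = (18*(-9/2 + 2/6))*(-26) = (18*(-9*½ + 2*(⅙)))*(-26) = (18*(-9/2 + ⅓))*(-26) = (18*(-25/6))*(-26) = -75*(-26) = 1950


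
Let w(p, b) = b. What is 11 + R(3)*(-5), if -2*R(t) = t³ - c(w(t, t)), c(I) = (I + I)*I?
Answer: 67/2 ≈ 33.500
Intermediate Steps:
c(I) = 2*I² (c(I) = (2*I)*I = 2*I²)
R(t) = t² - t³/2 (R(t) = -(t³ - 2*t²)/2 = t² - t³/2)
11 + R(3)*(-5) = 11 + ((½)*3²*(2 - 1*3))*(-5) = 11 + ((½)*9*(2 - 3))*(-5) = 11 + ((½)*9*(-1))*(-5) = 11 - 9/2*(-5) = 11 + 45/2 = 67/2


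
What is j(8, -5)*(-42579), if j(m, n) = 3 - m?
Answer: 212895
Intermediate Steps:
j(8, -5)*(-42579) = (3 - 1*8)*(-42579) = (3 - 8)*(-42579) = -5*(-42579) = 212895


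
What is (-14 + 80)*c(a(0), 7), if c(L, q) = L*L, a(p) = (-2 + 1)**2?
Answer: 66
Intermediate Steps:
a(p) = 1 (a(p) = (-1)**2 = 1)
c(L, q) = L**2
(-14 + 80)*c(a(0), 7) = (-14 + 80)*1**2 = 66*1 = 66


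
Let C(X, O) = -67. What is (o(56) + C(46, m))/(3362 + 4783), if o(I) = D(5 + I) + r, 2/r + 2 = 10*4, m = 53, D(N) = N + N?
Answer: 1046/154755 ≈ 0.0067591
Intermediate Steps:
D(N) = 2*N
r = 1/19 (r = 2/(-2 + 10*4) = 2/(-2 + 40) = 2/38 = 2*(1/38) = 1/19 ≈ 0.052632)
o(I) = 191/19 + 2*I (o(I) = 2*(5 + I) + 1/19 = (10 + 2*I) + 1/19 = 191/19 + 2*I)
(o(56) + C(46, m))/(3362 + 4783) = ((191/19 + 2*56) - 67)/(3362 + 4783) = ((191/19 + 112) - 67)/8145 = (2319/19 - 67)*(1/8145) = (1046/19)*(1/8145) = 1046/154755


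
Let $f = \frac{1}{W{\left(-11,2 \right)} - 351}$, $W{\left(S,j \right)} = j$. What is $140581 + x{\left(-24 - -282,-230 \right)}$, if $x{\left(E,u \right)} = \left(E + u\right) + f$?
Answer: $\frac{49072540}{349} \approx 1.4061 \cdot 10^{5}$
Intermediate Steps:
$f = - \frac{1}{349}$ ($f = \frac{1}{2 - 351} = \frac{1}{-349} = - \frac{1}{349} \approx -0.0028653$)
$x{\left(E,u \right)} = - \frac{1}{349} + E + u$ ($x{\left(E,u \right)} = \left(E + u\right) - \frac{1}{349} = - \frac{1}{349} + E + u$)
$140581 + x{\left(-24 - -282,-230 \right)} = 140581 - - \frac{9771}{349} = 140581 + \frac{9771}{349} = \frac{49072540}{349}$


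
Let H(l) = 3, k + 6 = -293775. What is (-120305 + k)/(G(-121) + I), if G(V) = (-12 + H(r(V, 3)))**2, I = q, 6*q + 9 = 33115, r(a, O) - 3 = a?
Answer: -1923/26 ≈ -73.962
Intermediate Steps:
k = -293781 (k = -6 - 293775 = -293781)
r(a, O) = 3 + a
q = 16553/3 (q = -3/2 + (1/6)*33115 = -3/2 + 33115/6 = 16553/3 ≈ 5517.7)
I = 16553/3 ≈ 5517.7
G(V) = 81 (G(V) = (-12 + 3)**2 = (-9)**2 = 81)
(-120305 + k)/(G(-121) + I) = (-120305 - 293781)/(81 + 16553/3) = -414086/16796/3 = -414086*3/16796 = -1923/26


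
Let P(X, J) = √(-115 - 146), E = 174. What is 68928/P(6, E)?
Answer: -22976*I*√29/29 ≈ -4266.5*I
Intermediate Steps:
P(X, J) = 3*I*√29 (P(X, J) = √(-261) = 3*I*√29)
68928/P(6, E) = 68928/((3*I*√29)) = 68928*(-I*√29/87) = -22976*I*√29/29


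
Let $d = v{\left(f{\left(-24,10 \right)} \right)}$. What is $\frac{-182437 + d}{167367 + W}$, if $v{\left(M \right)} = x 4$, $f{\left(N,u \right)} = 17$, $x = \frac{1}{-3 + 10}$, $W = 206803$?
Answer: $- \frac{255411}{523838} \approx -0.48758$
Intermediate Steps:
$x = \frac{1}{7} \approx 0.14286$
$v{\left(M \right)} = \frac{4}{7}$ ($v{\left(M \right)} = \frac{1}{7} \cdot 4 = \frac{4}{7}$)
$d = \frac{4}{7} \approx 0.57143$
$\frac{-182437 + d}{167367 + W} = \frac{-182437 + \frac{4}{7}}{167367 + 206803} = - \frac{1277055}{7 \cdot 374170} = \left(- \frac{1277055}{7}\right) \frac{1}{374170} = - \frac{255411}{523838}$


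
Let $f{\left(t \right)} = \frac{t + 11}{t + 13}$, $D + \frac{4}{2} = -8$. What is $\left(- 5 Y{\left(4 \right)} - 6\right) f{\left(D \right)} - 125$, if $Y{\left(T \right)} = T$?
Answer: $- \frac{401}{3} \approx -133.67$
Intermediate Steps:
$D = -10$ ($D = -2 - 8 = -10$)
$f{\left(t \right)} = \frac{11 + t}{13 + t}$
$\left(- 5 Y{\left(4 \right)} - 6\right) f{\left(D \right)} - 125 = \left(\left(-5\right) 4 - 6\right) \frac{11 - 10}{13 - 10} - 125 = \left(-20 - 6\right) \frac{1}{3} \cdot 1 - 125 = - 26 \cdot \frac{1}{3} \cdot 1 - 125 = \left(-26\right) \frac{1}{3} - 125 = - \frac{26}{3} - 125 = - \frac{401}{3}$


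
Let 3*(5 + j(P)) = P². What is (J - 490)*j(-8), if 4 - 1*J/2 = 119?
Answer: -11760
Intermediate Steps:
J = -230 (J = 8 - 2*119 = 8 - 238 = -230)
j(P) = -5 + P²/3
(J - 490)*j(-8) = (-230 - 490)*(-5 + (⅓)*(-8)²) = -720*(-5 + (⅓)*64) = -720*(-5 + 64/3) = -720*49/3 = -11760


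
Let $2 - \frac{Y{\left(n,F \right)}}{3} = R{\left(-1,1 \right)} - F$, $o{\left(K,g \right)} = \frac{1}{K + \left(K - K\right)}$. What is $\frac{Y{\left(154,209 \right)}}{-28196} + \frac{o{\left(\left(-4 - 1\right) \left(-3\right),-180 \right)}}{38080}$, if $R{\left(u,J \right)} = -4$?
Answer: $- \frac{13156993}{575198400} \approx -0.022874$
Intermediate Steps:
$o{\left(K,g \right)} = \frac{1}{K}$ ($o{\left(K,g \right)} = \frac{1}{K + 0} = \frac{1}{K}$)
$Y{\left(n,F \right)} = 18 + 3 F$ ($Y{\left(n,F \right)} = 6 - 3 \left(-4 - F\right) = 6 + \left(12 + 3 F\right) = 18 + 3 F$)
$\frac{Y{\left(154,209 \right)}}{-28196} + \frac{o{\left(\left(-4 - 1\right) \left(-3\right),-180 \right)}}{38080} = \frac{18 + 3 \cdot 209}{-28196} + \frac{1}{\left(-4 - 1\right) \left(-3\right) 38080} = \left(18 + 627\right) \left(- \frac{1}{28196}\right) + \frac{1}{\left(-5\right) \left(-3\right)} \frac{1}{38080} = 645 \left(- \frac{1}{28196}\right) + \frac{1}{15} \cdot \frac{1}{38080} = - \frac{645}{28196} + \frac{1}{15} \cdot \frac{1}{38080} = - \frac{645}{28196} + \frac{1}{571200} = - \frac{13156993}{575198400}$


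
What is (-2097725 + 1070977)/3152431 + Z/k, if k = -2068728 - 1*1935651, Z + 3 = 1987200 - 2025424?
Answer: -3990980149655/12623528495349 ≈ -0.31615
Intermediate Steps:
Z = -38227 (Z = -3 + (1987200 - 2025424) = -3 - 38224 = -38227)
k = -4004379 (k = -2068728 - 1935651 = -4004379)
(-2097725 + 1070977)/3152431 + Z/k = (-2097725 + 1070977)/3152431 - 38227/(-4004379) = -1026748*1/3152431 - 38227*(-1/4004379) = -1026748/3152431 + 38227/4004379 = -3990980149655/12623528495349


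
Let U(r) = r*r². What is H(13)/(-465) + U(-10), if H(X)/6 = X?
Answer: -155026/155 ≈ -1000.2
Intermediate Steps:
U(r) = r³
H(X) = 6*X
H(13)/(-465) + U(-10) = (6*13)/(-465) + (-10)³ = 78*(-1/465) - 1000 = -26/155 - 1000 = -155026/155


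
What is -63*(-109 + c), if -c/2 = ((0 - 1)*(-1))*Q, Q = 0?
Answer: 6867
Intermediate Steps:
c = 0 (c = -2*(0 - 1)*(-1)*0 = -2*(-1*(-1))*0 = -2*0 = 0)
-63*(-109 + c) = -63*(-109 + 0) = -63*(-109) = 6867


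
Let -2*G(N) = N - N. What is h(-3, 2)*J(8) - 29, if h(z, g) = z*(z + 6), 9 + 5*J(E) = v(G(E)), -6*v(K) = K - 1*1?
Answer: -131/10 ≈ -13.100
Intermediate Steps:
G(N) = 0 (G(N) = -(N - N)/2 = -1/2*0 = 0)
v(K) = 1/6 - K/6 (v(K) = -(K - 1*1)/6 = -(K - 1)/6 = -(-1 + K)/6 = 1/6 - K/6)
J(E) = -53/30 (J(E) = -9/5 + (1/6 - 1/6*0)/5 = -9/5 + (1/6 + 0)/5 = -9/5 + (1/5)*(1/6) = -9/5 + 1/30 = -53/30)
h(z, g) = z*(6 + z)
h(-3, 2)*J(8) - 29 = -3*(6 - 3)*(-53/30) - 29 = -3*3*(-53/30) - 29 = -9*(-53/30) - 29 = 159/10 - 29 = -131/10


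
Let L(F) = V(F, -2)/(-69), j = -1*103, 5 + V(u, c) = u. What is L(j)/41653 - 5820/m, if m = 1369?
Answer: -5575621296/1311528011 ≈ -4.2512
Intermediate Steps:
V(u, c) = -5 + u
j = -103
L(F) = 5/69 - F/69 (L(F) = (-5 + F)/(-69) = (-5 + F)*(-1/69) = 5/69 - F/69)
L(j)/41653 - 5820/m = (5/69 - 1/69*(-103))/41653 - 5820/1369 = (5/69 + 103/69)*(1/41653) - 5820*1/1369 = (36/23)*(1/41653) - 5820/1369 = 36/958019 - 5820/1369 = -5575621296/1311528011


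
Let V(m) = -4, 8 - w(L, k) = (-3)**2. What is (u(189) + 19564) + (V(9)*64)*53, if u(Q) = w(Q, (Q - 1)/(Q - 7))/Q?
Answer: 1133243/189 ≈ 5996.0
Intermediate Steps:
w(L, k) = -1 (w(L, k) = 8 - 1*(-3)**2 = 8 - 1*9 = 8 - 9 = -1)
u(Q) = -1/Q
(u(189) + 19564) + (V(9)*64)*53 = (-1/189 + 19564) - 4*64*53 = (-1*1/189 + 19564) - 256*53 = (-1/189 + 19564) - 13568 = 3697595/189 - 13568 = 1133243/189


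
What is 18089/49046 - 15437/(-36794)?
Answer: 355672442/451149631 ≈ 0.78837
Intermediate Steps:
18089/49046 - 15437/(-36794) = 18089*(1/49046) - 15437*(-1/36794) = 18089/49046 + 15437/36794 = 355672442/451149631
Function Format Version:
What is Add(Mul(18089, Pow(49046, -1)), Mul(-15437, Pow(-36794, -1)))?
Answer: Rational(355672442, 451149631) ≈ 0.78837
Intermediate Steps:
Add(Mul(18089, Pow(49046, -1)), Mul(-15437, Pow(-36794, -1))) = Add(Mul(18089, Rational(1, 49046)), Mul(-15437, Rational(-1, 36794))) = Add(Rational(18089, 49046), Rational(15437, 36794)) = Rational(355672442, 451149631)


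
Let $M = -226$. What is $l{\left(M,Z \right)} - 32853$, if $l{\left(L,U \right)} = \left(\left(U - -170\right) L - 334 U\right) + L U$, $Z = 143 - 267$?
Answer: $26191$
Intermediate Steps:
$Z = -124$
$l{\left(L,U \right)} = - 334 U + L U + L \left(170 + U\right)$ ($l{\left(L,U \right)} = \left(\left(U + 170\right) L - 334 U\right) + L U = \left(\left(170 + U\right) L - 334 U\right) + L U = \left(L \left(170 + U\right) - 334 U\right) + L U = \left(- 334 U + L \left(170 + U\right)\right) + L U = - 334 U + L U + L \left(170 + U\right)$)
$l{\left(M,Z \right)} - 32853 = \left(\left(-334\right) \left(-124\right) + 170 \left(-226\right) + 2 \left(-226\right) \left(-124\right)\right) - 32853 = \left(41416 - 38420 + 56048\right) - 32853 = 59044 - 32853 = 26191$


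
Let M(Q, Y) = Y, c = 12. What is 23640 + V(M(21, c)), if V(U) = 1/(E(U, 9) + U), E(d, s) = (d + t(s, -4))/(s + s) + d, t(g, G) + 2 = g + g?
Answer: 5437209/230 ≈ 23640.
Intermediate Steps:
t(g, G) = -2 + 2*g (t(g, G) = -2 + (g + g) = -2 + 2*g)
E(d, s) = d + (-2 + d + 2*s)/(2*s) (E(d, s) = (d + (-2 + 2*s))/(s + s) + d = (-2 + d + 2*s)/((2*s)) + d = (-2 + d + 2*s)*(1/(2*s)) + d = (-2 + d + 2*s)/(2*s) + d = d + (-2 + d + 2*s)/(2*s))
V(U) = 1/(8/9 + 37*U/18) (V(U) = 1/((-1 + 9 + U/2 + U*9)/9 + U) = 1/((-1 + 9 + U/2 + 9*U)/9 + U) = 1/((8 + 19*U/2)/9 + U) = 1/((8/9 + 19*U/18) + U) = 1/(8/9 + 37*U/18))
23640 + V(M(21, c)) = 23640 + 18/(16 + 37*12) = 23640 + 18/(16 + 444) = 23640 + 18/460 = 23640 + 18*(1/460) = 23640 + 9/230 = 5437209/230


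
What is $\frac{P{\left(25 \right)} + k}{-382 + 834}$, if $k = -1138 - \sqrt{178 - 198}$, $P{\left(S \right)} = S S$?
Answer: $- \frac{513}{452} - \frac{i \sqrt{5}}{226} \approx -1.135 - 0.0098941 i$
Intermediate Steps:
$P{\left(S \right)} = S^{2}$
$k = -1138 - 2 i \sqrt{5}$ ($k = -1138 - \sqrt{-20} = -1138 - 2 i \sqrt{5} \approx -1138.0 - 4.4721 i$)
$\frac{P{\left(25 \right)} + k}{-382 + 834} = \frac{25^{2} - \left(1138 + 2 i \sqrt{5}\right)}{-382 + 834} = \frac{625 - \left(1138 + 2 i \sqrt{5}\right)}{452} = \left(-513 - 2 i \sqrt{5}\right) \frac{1}{452} = - \frac{513}{452} - \frac{i \sqrt{5}}{226}$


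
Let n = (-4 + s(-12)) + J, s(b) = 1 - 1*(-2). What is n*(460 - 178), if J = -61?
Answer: -17484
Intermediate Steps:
s(b) = 3 (s(b) = 1 + 2 = 3)
n = -62 (n = (-4 + 3) - 61 = -1 - 61 = -62)
n*(460 - 178) = -62*(460 - 178) = -62*282 = -17484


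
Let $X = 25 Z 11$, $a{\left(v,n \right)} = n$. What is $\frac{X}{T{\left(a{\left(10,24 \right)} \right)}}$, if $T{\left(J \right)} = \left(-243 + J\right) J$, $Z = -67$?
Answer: $\frac{18425}{5256} \approx 3.5055$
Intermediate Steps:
$T{\left(J \right)} = J \left(-243 + J\right)$
$X = -18425$ ($X = 25 \left(-67\right) 11 = \left(-1675\right) 11 = -18425$)
$\frac{X}{T{\left(a{\left(10,24 \right)} \right)}} = - \frac{18425}{24 \left(-243 + 24\right)} = - \frac{18425}{24 \left(-219\right)} = - \frac{18425}{-5256} = \left(-18425\right) \left(- \frac{1}{5256}\right) = \frac{18425}{5256}$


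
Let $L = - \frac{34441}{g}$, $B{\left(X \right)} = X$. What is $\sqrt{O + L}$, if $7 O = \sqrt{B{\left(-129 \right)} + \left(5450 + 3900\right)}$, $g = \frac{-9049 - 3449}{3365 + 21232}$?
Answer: $\frac{\sqrt{57643717991706 + 121488892 \sqrt{9221}}}{29162} \approx 260.38$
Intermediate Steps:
$g = - \frac{4166}{8199}$ ($g = - \frac{12498}{24597} = \left(-12498\right) \frac{1}{24597} = - \frac{4166}{8199} \approx -0.50811$)
$O = \frac{\sqrt{9221}}{7}$ ($O = \frac{\sqrt{-129 + \left(5450 + 3900\right)}}{7} = \frac{\sqrt{-129 + 9350}}{7} = \frac{\sqrt{9221}}{7} \approx 13.718$)
$L = \frac{282381759}{4166}$ ($L = - \frac{34441}{- \frac{4166}{8199}} = \left(-34441\right) \left(- \frac{8199}{4166}\right) = \frac{282381759}{4166} \approx 67783.0$)
$\sqrt{O + L} = \sqrt{\frac{\sqrt{9221}}{7} + \frac{282381759}{4166}} = \sqrt{\frac{282381759}{4166} + \frac{\sqrt{9221}}{7}}$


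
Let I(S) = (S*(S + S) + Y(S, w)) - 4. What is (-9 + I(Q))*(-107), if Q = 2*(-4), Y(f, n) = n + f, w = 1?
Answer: -11556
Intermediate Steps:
Y(f, n) = f + n
Q = -8
I(S) = -3 + S + 2*S**2 (I(S) = (S*(S + S) + (S + 1)) - 4 = (S*(2*S) + (1 + S)) - 4 = (2*S**2 + (1 + S)) - 4 = (1 + S + 2*S**2) - 4 = -3 + S + 2*S**2)
(-9 + I(Q))*(-107) = (-9 + (-3 - 8 + 2*(-8)**2))*(-107) = (-9 + (-3 - 8 + 2*64))*(-107) = (-9 + (-3 - 8 + 128))*(-107) = (-9 + 117)*(-107) = 108*(-107) = -11556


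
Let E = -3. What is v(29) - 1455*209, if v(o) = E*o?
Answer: -304182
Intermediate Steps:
v(o) = -3*o
v(29) - 1455*209 = -3*29 - 1455*209 = -87 - 304095 = -304182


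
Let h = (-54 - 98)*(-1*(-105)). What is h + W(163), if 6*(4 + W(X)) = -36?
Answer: -15970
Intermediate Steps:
W(X) = -10 (W(X) = -4 + (1/6)*(-36) = -4 - 6 = -10)
h = -15960 (h = -152*105 = -15960)
h + W(163) = -15960 - 10 = -15970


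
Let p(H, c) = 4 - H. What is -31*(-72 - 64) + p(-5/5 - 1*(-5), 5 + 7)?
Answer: 4216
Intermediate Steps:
-31*(-72 - 64) + p(-5/5 - 1*(-5), 5 + 7) = -31*(-72 - 64) + (4 - (-5/5 - 1*(-5))) = -31*(-136) + (4 - (-5*⅕ + 5)) = 4216 + (4 - (-1 + 5)) = 4216 + (4 - 1*4) = 4216 + (4 - 4) = 4216 + 0 = 4216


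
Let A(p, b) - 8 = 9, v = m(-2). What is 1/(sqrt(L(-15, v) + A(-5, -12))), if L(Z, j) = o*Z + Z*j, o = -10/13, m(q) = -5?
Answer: sqrt(17498)/1346 ≈ 0.098276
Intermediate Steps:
v = -5
o = -10/13 (o = -10*1/13 = -10/13 ≈ -0.76923)
A(p, b) = 17 (A(p, b) = 8 + 9 = 17)
L(Z, j) = -10*Z/13 + Z*j
1/(sqrt(L(-15, v) + A(-5, -12))) = 1/(sqrt((1/13)*(-15)*(-10 + 13*(-5)) + 17)) = 1/(sqrt((1/13)*(-15)*(-10 - 65) + 17)) = 1/(sqrt((1/13)*(-15)*(-75) + 17)) = 1/(sqrt(1125/13 + 17)) = 1/(sqrt(1346/13)) = 1/(sqrt(17498)/13) = sqrt(17498)/1346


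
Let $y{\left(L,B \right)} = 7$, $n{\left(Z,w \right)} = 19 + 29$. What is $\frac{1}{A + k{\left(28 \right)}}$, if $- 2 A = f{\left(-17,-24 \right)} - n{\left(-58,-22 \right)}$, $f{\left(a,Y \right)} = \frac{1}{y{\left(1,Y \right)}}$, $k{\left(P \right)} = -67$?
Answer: $- \frac{14}{603} \approx -0.023217$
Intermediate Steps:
$n{\left(Z,w \right)} = 48$
$f{\left(a,Y \right)} = \frac{1}{7}$
$A = \frac{335}{14}$ ($A = - \frac{\frac{1}{7} - 48}{2} = \left(- \frac{1}{2}\right) \left(- \frac{335}{7}\right) = \frac{335}{14} \approx 23.929$)
$\frac{1}{A + k{\left(28 \right)}} = \frac{1}{\frac{335}{14} - 67} = \frac{1}{- \frac{603}{14}} = - \frac{14}{603}$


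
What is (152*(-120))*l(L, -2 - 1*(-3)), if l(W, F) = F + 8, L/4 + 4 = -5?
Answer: -164160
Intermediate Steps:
L = -36 (L = -16 + 4*(-5) = -16 - 20 = -36)
l(W, F) = 8 + F
(152*(-120))*l(L, -2 - 1*(-3)) = (152*(-120))*(8 + (-2 - 1*(-3))) = -18240*(8 + (-2 + 3)) = -18240*(8 + 1) = -18240*9 = -164160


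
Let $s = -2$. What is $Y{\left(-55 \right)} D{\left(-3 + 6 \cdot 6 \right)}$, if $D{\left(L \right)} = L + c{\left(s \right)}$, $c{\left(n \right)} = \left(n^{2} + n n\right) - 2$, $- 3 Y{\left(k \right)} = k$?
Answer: $715$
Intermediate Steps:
$Y{\left(k \right)} = - \frac{k}{3}$
$c{\left(n \right)} = -2 + 2 n^{2}$ ($c{\left(n \right)} = \left(n^{2} + n^{2}\right) - 2 = 2 n^{2} - 2 = -2 + 2 n^{2}$)
$D{\left(L \right)} = 6 + L$ ($D{\left(L \right)} = L - \left(2 - 2 \left(-2\right)^{2}\right) = L + \left(-2 + 2 \cdot 4\right) = L + \left(-2 + 8\right) = L + 6 = 6 + L$)
$Y{\left(-55 \right)} D{\left(-3 + 6 \cdot 6 \right)} = \left(- \frac{1}{3}\right) \left(-55\right) \left(6 + \left(-3 + 6 \cdot 6\right)\right) = \frac{55 \left(6 + \left(-3 + 36\right)\right)}{3} = \frac{55 \left(6 + 33\right)}{3} = \frac{55}{3} \cdot 39 = 715$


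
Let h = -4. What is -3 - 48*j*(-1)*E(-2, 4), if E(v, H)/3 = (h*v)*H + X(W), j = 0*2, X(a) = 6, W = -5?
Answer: -3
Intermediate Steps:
j = 0
E(v, H) = 18 - 12*H*v (E(v, H) = 3*((-4*v)*H + 6) = 3*(-4*H*v + 6) = 3*(6 - 4*H*v) = 18 - 12*H*v)
-3 - 48*j*(-1)*E(-2, 4) = -3 - 48*0*(-1)*(18 - 12*4*(-2)) = -3 - 0*(18 + 96) = -3 - 0*114 = -3 - 48*0 = -3 + 0 = -3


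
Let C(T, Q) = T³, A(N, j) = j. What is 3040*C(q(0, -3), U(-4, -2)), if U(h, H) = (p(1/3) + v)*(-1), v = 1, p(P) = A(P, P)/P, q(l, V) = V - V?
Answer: 0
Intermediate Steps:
q(l, V) = 0
p(P) = 1 (p(P) = P/P = 1)
U(h, H) = -2 (U(h, H) = (1 + 1)*(-1) = 2*(-1) = -2)
3040*C(q(0, -3), U(-4, -2)) = 3040*0³ = 3040*0 = 0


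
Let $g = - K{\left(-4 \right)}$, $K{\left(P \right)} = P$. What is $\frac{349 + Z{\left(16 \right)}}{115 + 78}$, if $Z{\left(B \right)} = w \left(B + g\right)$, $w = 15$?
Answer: $\frac{649}{193} \approx 3.3627$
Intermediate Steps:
$g = 4$ ($g = \left(-1\right) \left(-4\right) = 4$)
$Z{\left(B \right)} = 60 + 15 B$ ($Z{\left(B \right)} = 15 \left(B + 4\right) = 15 \left(4 + B\right) = 60 + 15 B$)
$\frac{349 + Z{\left(16 \right)}}{115 + 78} = \frac{349 + \left(60 + 15 \cdot 16\right)}{115 + 78} = \frac{349 + \left(60 + 240\right)}{193} = \left(349 + 300\right) \frac{1}{193} = 649 \cdot \frac{1}{193} = \frac{649}{193}$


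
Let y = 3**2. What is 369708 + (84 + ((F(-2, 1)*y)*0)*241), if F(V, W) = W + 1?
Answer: 369792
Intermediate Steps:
F(V, W) = 1 + W
y = 9
369708 + (84 + ((F(-2, 1)*y)*0)*241) = 369708 + (84 + (((1 + 1)*9)*0)*241) = 369708 + (84 + ((2*9)*0)*241) = 369708 + (84 + (18*0)*241) = 369708 + (84 + 0*241) = 369708 + (84 + 0) = 369708 + 84 = 369792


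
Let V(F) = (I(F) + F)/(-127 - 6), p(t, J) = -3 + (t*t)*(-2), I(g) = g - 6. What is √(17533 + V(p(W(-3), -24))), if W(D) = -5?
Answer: √6329717/19 ≈ 132.42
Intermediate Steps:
I(g) = -6 + g
p(t, J) = -3 - 2*t² (p(t, J) = -3 + t²*(-2) = -3 - 2*t²)
V(F) = 6/133 - 2*F/133 (V(F) = ((-6 + F) + F)/(-127 - 6) = (-6 + 2*F)/(-133) = (-6 + 2*F)*(-1/133) = 6/133 - 2*F/133)
√(17533 + V(p(W(-3), -24))) = √(17533 + (6/133 - 2*(-3 - 2*(-5)²)/133)) = √(17533 + (6/133 - 2*(-3 - 2*25)/133)) = √(17533 + (6/133 - 2*(-3 - 50)/133)) = √(17533 + (6/133 - 2/133*(-53))) = √(17533 + (6/133 + 106/133)) = √(17533 + 16/19) = √(333143/19) = √6329717/19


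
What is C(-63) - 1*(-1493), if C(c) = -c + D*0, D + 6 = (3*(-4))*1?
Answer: 1556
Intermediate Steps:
D = -18 (D = -6 + (3*(-4))*1 = -6 - 12*1 = -6 - 12 = -18)
C(c) = -c (C(c) = -c - 18*0 = -c + 0 = -c)
C(-63) - 1*(-1493) = -1*(-63) - 1*(-1493) = 63 + 1493 = 1556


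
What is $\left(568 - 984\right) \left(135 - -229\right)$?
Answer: $-151424$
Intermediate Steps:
$\left(568 - 984\right) \left(135 - -229\right) = - 416 \left(135 + 229\right) = \left(-416\right) 364 = -151424$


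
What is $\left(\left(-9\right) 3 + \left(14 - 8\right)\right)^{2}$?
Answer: $441$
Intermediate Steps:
$\left(\left(-9\right) 3 + \left(14 - 8\right)\right)^{2} = \left(-27 + 6\right)^{2} = \left(-21\right)^{2} = 441$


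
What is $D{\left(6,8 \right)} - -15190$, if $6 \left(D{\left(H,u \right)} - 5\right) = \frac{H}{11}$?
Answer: $\frac{167146}{11} \approx 15195.0$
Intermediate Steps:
$D{\left(H,u \right)} = 5 + \frac{H}{66}$ ($D{\left(H,u \right)} = 5 + \frac{H \frac{1}{11}}{6} = 5 + \frac{\frac{1}{11} H}{6} = 5 + \frac{H}{66}$)
$D{\left(6,8 \right)} - -15190 = \left(5 + \frac{1}{66} \cdot 6\right) - -15190 = \left(5 + \frac{1}{11}\right) + 15190 = \frac{56}{11} + 15190 = \frac{167146}{11}$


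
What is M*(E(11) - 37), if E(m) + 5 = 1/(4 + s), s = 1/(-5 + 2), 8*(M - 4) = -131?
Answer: 4131/8 ≈ 516.38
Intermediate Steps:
M = -99/8 (M = 4 + (⅛)*(-131) = 4 - 131/8 = -99/8 ≈ -12.375)
s = -⅓ (s = 1/(-3) = -⅓ ≈ -0.33333)
E(m) = -52/11 (E(m) = -5 + 1/(4 - ⅓) = -5 + 1/(11/3) = -5 + 3/11 = -52/11)
M*(E(11) - 37) = -99*(-52/11 - 37)/8 = -99/8*(-459/11) = 4131/8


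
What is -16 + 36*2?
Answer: 56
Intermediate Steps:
-16 + 36*2 = -16 + 72 = 56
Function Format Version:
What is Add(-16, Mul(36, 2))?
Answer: 56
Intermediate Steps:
Add(-16, Mul(36, 2)) = Add(-16, 72) = 56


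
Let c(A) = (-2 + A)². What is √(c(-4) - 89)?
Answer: I*√53 ≈ 7.2801*I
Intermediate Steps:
√(c(-4) - 89) = √((-2 - 4)² - 89) = √((-6)² - 89) = √(36 - 89) = √(-53) = I*√53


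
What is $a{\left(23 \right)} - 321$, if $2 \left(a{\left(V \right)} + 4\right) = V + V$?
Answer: $-302$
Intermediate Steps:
$a{\left(V \right)} = -4 + V$ ($a{\left(V \right)} = -4 + \frac{V + V}{2} = -4 + \frac{2 V}{2} = -4 + V$)
$a{\left(23 \right)} - 321 = \left(-4 + 23\right) - 321 = 19 - 321 = -302$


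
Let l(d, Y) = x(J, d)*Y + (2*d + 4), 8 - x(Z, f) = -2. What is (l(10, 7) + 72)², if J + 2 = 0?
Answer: 27556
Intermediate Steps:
J = -2 (J = -2 + 0 = -2)
x(Z, f) = 10 (x(Z, f) = 8 - 1*(-2) = 8 + 2 = 10)
l(d, Y) = 4 + 2*d + 10*Y (l(d, Y) = 10*Y + (2*d + 4) = 10*Y + (4 + 2*d) = 4 + 2*d + 10*Y)
(l(10, 7) + 72)² = ((4 + 2*10 + 10*7) + 72)² = ((4 + 20 + 70) + 72)² = (94 + 72)² = 166² = 27556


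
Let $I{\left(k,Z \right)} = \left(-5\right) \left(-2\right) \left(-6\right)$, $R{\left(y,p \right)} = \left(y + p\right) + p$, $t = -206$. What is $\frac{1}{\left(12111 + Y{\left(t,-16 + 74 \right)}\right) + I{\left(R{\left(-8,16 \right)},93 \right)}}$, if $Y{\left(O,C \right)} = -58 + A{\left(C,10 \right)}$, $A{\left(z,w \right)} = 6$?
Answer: $\frac{1}{11999} \approx 8.334 \cdot 10^{-5}$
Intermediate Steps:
$R{\left(y,p \right)} = y + 2 p$ ($R{\left(y,p \right)} = \left(p + y\right) + p = y + 2 p$)
$Y{\left(O,C \right)} = -52$ ($Y{\left(O,C \right)} = -58 + 6 = -52$)
$I{\left(k,Z \right)} = -60$ ($I{\left(k,Z \right)} = 10 \left(-6\right) = -60$)
$\frac{1}{\left(12111 + Y{\left(t,-16 + 74 \right)}\right) + I{\left(R{\left(-8,16 \right)},93 \right)}} = \frac{1}{\left(12111 - 52\right) - 60} = \frac{1}{12059 - 60} = \frac{1}{11999}$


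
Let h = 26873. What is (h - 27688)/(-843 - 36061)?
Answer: 815/36904 ≈ 0.022084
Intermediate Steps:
(h - 27688)/(-843 - 36061) = (26873 - 27688)/(-843 - 36061) = -815/(-36904) = -815*(-1/36904) = 815/36904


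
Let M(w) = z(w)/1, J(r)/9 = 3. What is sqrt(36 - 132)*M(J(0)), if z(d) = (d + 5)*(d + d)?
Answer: 6912*I*sqrt(6) ≈ 16931.0*I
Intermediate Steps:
z(d) = 2*d*(5 + d) (z(d) = (5 + d)*(2*d) = 2*d*(5 + d))
J(r) = 27 (J(r) = 9*3 = 27)
M(w) = 2*w*(5 + w) (M(w) = (2*w*(5 + w))/1 = (2*w*(5 + w))*1 = 2*w*(5 + w))
sqrt(36 - 132)*M(J(0)) = sqrt(36 - 132)*(2*27*(5 + 27)) = sqrt(-96)*(2*27*32) = (4*I*sqrt(6))*1728 = 6912*I*sqrt(6)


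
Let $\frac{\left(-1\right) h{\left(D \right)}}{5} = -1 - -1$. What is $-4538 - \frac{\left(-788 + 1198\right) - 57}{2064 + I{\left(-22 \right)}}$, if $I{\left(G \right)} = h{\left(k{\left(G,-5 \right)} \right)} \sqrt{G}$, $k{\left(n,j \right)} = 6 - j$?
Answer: $- \frac{9366785}{2064} \approx -4538.2$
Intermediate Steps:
$h{\left(D \right)} = 0$ ($h{\left(D \right)} = - 5 \left(-1 - -1\right) = - 5 \left(-1 + 1\right) = \left(-5\right) 0 = 0$)
$I{\left(G \right)} = 0$ ($I{\left(G \right)} = 0 \sqrt{G} = 0$)
$-4538 - \frac{\left(-788 + 1198\right) - 57}{2064 + I{\left(-22 \right)}} = -4538 - \frac{\left(-788 + 1198\right) - 57}{2064 + 0} = -4538 - \frac{410 - 57}{2064} = -4538 - 353 \cdot \frac{1}{2064} = -4538 - \frac{353}{2064} = - \frac{9366785}{2064}$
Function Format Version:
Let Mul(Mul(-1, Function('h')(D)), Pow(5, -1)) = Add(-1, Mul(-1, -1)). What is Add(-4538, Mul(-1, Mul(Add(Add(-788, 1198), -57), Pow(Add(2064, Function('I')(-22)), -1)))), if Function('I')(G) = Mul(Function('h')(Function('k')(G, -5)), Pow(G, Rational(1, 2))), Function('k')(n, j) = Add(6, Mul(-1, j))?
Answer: Rational(-9366785, 2064) ≈ -4538.2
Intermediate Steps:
Function('h')(D) = 0 (Function('h')(D) = Mul(-5, Add(-1, Mul(-1, -1))) = Mul(-5, Add(-1, 1)) = Mul(-5, 0) = 0)
Function('I')(G) = 0 (Function('I')(G) = Mul(0, Pow(G, Rational(1, 2))) = 0)
Add(-4538, Mul(-1, Mul(Add(Add(-788, 1198), -57), Pow(Add(2064, Function('I')(-22)), -1)))) = Add(-4538, Mul(-1, Mul(Add(Add(-788, 1198), -57), Pow(Add(2064, 0), -1)))) = Add(-4538, Mul(-1, Mul(Add(410, -57), Pow(2064, -1)))) = Add(-4538, Mul(-1, Mul(353, Rational(1, 2064)))) = Add(-4538, Mul(-1, Rational(353, 2064))) = Add(-4538, Rational(-353, 2064)) = Rational(-9366785, 2064)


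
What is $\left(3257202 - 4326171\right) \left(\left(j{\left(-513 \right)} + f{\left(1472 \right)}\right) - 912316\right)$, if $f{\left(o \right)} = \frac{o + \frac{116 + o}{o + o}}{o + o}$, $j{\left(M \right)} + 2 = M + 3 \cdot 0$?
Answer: $\frac{2114320756611161835}{2166784} \approx 9.7579 \cdot 10^{11}$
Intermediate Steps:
$j{\left(M \right)} = -2 + M$ ($j{\left(M \right)} = -2 + \left(M + 3 \cdot 0\right) = -2 + \left(M + 0\right) = -2 + M$)
$f{\left(o \right)} = \frac{o + \frac{116 + o}{2 o}}{2 o}$
$\left(3257202 - 4326171\right) \left(\left(j{\left(-513 \right)} + f{\left(1472 \right)}\right) - 912316\right) = \left(3257202 - 4326171\right) \left(\left(\left(-2 - 513\right) + \frac{116 + 1472 + 2 \cdot 1472^{2}}{4 \cdot 2166784}\right) - 912316\right) = - 1068969 \left(\left(-515 + \frac{1}{4} \cdot \frac{1}{2166784} \left(116 + 1472 + 2 \cdot 2166784\right)\right) - 912316\right) = - 1068969 \left(\left(-515 + \frac{1}{4} \cdot \frac{1}{2166784} \left(116 + 1472 + 4333568\right)\right) - 912316\right) = - 1068969 \left(\left(-515 + \frac{1}{4} \cdot \frac{1}{2166784} \cdot 4335156\right) - 912316\right) = - 1068969 \left(\left(-515 + \frac{1083789}{2166784}\right) - 912316\right) = - 1068969 \left(- \frac{1114809971}{2166784} - 912316\right) = \left(-1068969\right) \left(- \frac{1977906521715}{2166784}\right) = \frac{2114320756611161835}{2166784}$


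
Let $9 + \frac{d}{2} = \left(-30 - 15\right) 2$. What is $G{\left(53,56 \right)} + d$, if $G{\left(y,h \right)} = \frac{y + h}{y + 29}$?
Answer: $- \frac{16127}{82} \approx -196.67$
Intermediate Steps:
$G{\left(y,h \right)} = \frac{h + y}{29 + y}$
$d = -198$ ($d = -18 + 2 \left(-30 - 15\right) 2 = -18 + 2 \left(\left(-45\right) 2\right) = -18 + 2 \left(-90\right) = -18 - 180 = -198$)
$G{\left(53,56 \right)} + d = \frac{56 + 53}{29 + 53} - 198 = \frac{1}{82} \cdot 109 - 198 = \frac{109}{82} - 198 = - \frac{16127}{82}$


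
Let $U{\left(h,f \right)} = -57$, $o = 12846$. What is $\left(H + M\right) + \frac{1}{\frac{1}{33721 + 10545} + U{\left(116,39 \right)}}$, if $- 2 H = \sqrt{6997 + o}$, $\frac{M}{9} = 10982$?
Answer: $\frac{249384142652}{2523161} - \frac{\sqrt{19843}}{2} \approx 98768.0$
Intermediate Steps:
$M = 98838$ ($M = 9 \cdot 10982 = 98838$)
$H = - \frac{\sqrt{19843}}{2}$ ($H = - \frac{\sqrt{6997 + 12846}}{2} = - \frac{\sqrt{19843}}{2} \approx -70.433$)
$\left(H + M\right) + \frac{1}{\frac{1}{33721 + 10545} + U{\left(116,39 \right)}} = \left(- \frac{\sqrt{19843}}{2} + 98838\right) + \frac{1}{\frac{1}{33721 + 10545} - 57} = \left(98838 - \frac{\sqrt{19843}}{2}\right) + \frac{1}{\frac{1}{44266} - 57} = \left(98838 - \frac{\sqrt{19843}}{2}\right) + \frac{1}{- \frac{2523161}{44266}} = \left(98838 - \frac{\sqrt{19843}}{2}\right) - \frac{44266}{2523161} = \frac{249384142652}{2523161} - \frac{\sqrt{19843}}{2}$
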